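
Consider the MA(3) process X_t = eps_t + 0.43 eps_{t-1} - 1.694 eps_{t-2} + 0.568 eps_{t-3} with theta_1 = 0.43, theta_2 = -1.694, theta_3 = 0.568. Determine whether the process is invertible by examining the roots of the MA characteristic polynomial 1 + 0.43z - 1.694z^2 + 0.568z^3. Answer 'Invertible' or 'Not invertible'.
\text{Not invertible}

The MA(q) characteristic polynomial is P(z) = 1 + 0.43z - 1.694z^2 + 0.568z^3.
Invertibility requires all roots to lie outside the unit circle, i.e. |z| > 1 for every root.
Degree 3: look for a simple real root z0 first, then factor out (1 - z/z0) and solve the remaining quadratic.
Testing z0 = 1.25: P(1.25) = 1 + (0.43)(1.25) + (-1.694)(1.25)^2 + (0.568)(1.25)^3
  = 1 + (0.5375) + (-2.646875) + (1.109375) = 0.  So z_0 = 1.25 is a root, |z_0| = 1.25.
Divide out the factor (1 - 0.8 z) = (1 - z/z0) (since 1/z0 = 0.8):
  P(z) = (1 - 0.8 z)(1 + (1.23) z + (-0.71) z^2)
  [check: z-coef 1.23 - (0.8) = 0.43; z^2-coef -0.71 - (0.8)(1.23) = -1.694; z^3-coef -(0.8)(-0.71) = 0.568.]
Remaining roots from the quadratic factor 1 + (1.23) z + (-0.71) z^2:
  Set 1 + (1.23) z + (-0.71) z^2 = 0, i.e. a z^2 + b z + c = 0 with a = -0.71, b = 1.23, c = 1.
  Discriminant D = b^2 - 4ac = (1.23)^2 - 4*(-0.71)*1 = 1.5129 - (-2.84) = 4.3529.
  D >= 0, so the roots are real: z = (-b +/- sqrt(D)) / (2a) = (-1.23 +/- 2.08636) / (-1.42).
    z_1 = (-1.23 + 2.08636) / (-1.42) = -0.6031,   |z_1| = 0.6031.
    z_2 = (-1.23 - 2.08636) / (-1.42) = 2.3355,   |z_2| = 2.3355.
Moduli of all roots: 1.2500, 0.6031, 2.3355.
All moduli strictly greater than 1? No.
Verdict: Not invertible.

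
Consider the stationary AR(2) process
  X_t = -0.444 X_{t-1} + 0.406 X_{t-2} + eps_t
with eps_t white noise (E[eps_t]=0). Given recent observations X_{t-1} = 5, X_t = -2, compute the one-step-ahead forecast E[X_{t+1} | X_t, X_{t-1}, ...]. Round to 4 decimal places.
E[X_{t+1} \mid \mathcal F_t] = 2.9180

For an AR(p) model X_t = c + sum_i phi_i X_{t-i} + eps_t, the
one-step-ahead conditional mean is
  E[X_{t+1} | X_t, ...] = c + sum_i phi_i X_{t+1-i}.
Substitute known values:
  E[X_{t+1} | ...] = (-0.444) * (-2) + (0.406) * (5)
                   = 2.9180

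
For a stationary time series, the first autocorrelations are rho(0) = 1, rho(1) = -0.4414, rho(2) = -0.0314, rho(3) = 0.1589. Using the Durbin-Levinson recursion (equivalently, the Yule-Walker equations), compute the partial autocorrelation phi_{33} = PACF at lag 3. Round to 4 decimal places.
\phi_{33} = 0.0231

The PACF at lag k is phi_{kk}, the last component of the solution
to the Yule-Walker system G_k phi = r_k where
  (G_k)_{ij} = rho(|i - j|), (r_k)_i = rho(i), i,j = 1..k.
Equivalently, Durbin-Levinson gives phi_{kk} iteratively:
  phi_{11} = rho(1)
  phi_{kk} = [rho(k) - sum_{j=1..k-1} phi_{k-1,j} rho(k-j)]
            / [1 - sum_{j=1..k-1} phi_{k-1,j} rho(j)],
  phi_{k,j} = phi_{k-1,j} - phi_{kk} phi_{k-1,k-j},  j = 1..k-1.
Step k = 1:
  phi_11 = rho(1) = -0.4414.
Step k = 2:
  phi_22 = [rho(2) - phi_11 rho(1)] / [1 - phi_11 rho(1)] = [-0.0314 - (-0.4414)(-0.4414)] / [1 - (-0.4414)(-0.4414)]
         = -0.22623396 / 0.80516604 = -0.280978.
  Update: phi_21 = phi_11 - phi_22 phi_11 = -0.4414 - (-0.280978)(-0.4414) = -0.565424.
Step k = 3:
  phi_33 = [rho(3) - phi_21 rho(2) - phi_22 rho(1)] / [1 - phi_21 rho(1) - phi_22 rho(2)]
    numerator   = 0.1589 - (-0.565424)(-0.0314) - (-0.280978)(-0.4414) = 0.017122
    denominator = 1 - (-0.565424)(-0.4414) - (-0.280978)(-0.0314) = 0.74159927
  phi_33 = 0.017122 / 0.74159927 = 0.0231.
Therefore phi_{33} = 0.0231.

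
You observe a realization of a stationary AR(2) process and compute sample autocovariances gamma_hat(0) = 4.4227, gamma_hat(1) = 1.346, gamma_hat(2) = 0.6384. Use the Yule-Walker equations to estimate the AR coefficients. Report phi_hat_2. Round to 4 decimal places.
\hat\phi_{2} = 0.0570

The Yule-Walker equations for an AR(p) process read, in matrix form,
  Gamma_p phi = r_p,   with   (Gamma_p)_{ij} = gamma(|i - j|),
                       (r_p)_i = gamma(i),   i,j = 1..p.
Substitute the sample gammas (Toeplitz matrix and right-hand side of size 2):
  Gamma_p = [[4.4227, 1.346], [1.346, 4.4227]]
  r_p     = [1.346, 0.6384]
Written out:
  4.4227 phi_1 + 1.346 phi_2 = 1.346
  1.346 phi_1 + 4.4227 phi_2 = 0.6384
Solve by Cramer's rule:
  det = gamma(0)^2 - gamma(1)^2 = (4.4227)^2 - (1.346)^2 = 19.56027529 - 1.811716 = 17.74855929
  phi_hat_1 = [gamma(1) gamma(0) - gamma(1) gamma(2)] / det = [(1.346)(4.4227) - (1.346)(0.6384)] / 17.74855929 = 5.0936678 / 17.74855929 = 0.287
  phi_hat_2 = [gamma(0) gamma(2) - gamma(1)^2] / det = [(4.4227)(0.6384) - (1.346)^2] / 17.74855929 = 1.01173568 / 17.74855929 = 0.057
So phi_hat = [0.2870, 0.0570].
Therefore phi_hat_2 = 0.0570.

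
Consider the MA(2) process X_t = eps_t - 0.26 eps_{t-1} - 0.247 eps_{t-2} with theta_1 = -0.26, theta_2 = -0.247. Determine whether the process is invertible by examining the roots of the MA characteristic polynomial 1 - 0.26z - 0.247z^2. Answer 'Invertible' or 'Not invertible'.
\text{Invertible}

The MA(q) characteristic polynomial is P(z) = 1 - 0.26z - 0.247z^2.
Invertibility requires all roots to lie outside the unit circle, i.e. |z| > 1 for every root.
Set 1 + (-0.26) z + (-0.247) z^2 = 0, i.e. a z^2 + b z + c = 0 with a = -0.247, b = -0.26, c = 1.
Discriminant D = b^2 - 4ac = (-0.26)^2 - 4*(-0.247)*1 = 0.0676 - (-0.988) = 1.0556.
D >= 0, so the roots are real: z = (-b +/- sqrt(D)) / (2a) = (0.26 +/- 1.027424) / (-0.494).
  z_1 = (0.26 + 1.027424) / (-0.494) = -2.6061,   |z_1| = 2.6061.
  z_2 = (0.26 - 1.027424) / (-0.494) = 1.5535,   |z_2| = 1.5535.
Moduli of all roots: 2.6061, 1.5535.
All moduli strictly greater than 1? Yes.
Verdict: Invertible.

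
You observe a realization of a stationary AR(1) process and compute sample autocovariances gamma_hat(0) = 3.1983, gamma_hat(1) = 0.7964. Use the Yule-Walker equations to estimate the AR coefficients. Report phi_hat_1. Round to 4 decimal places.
\hat\phi_{1} = 0.2490

The Yule-Walker equations for an AR(p) process read, in matrix form,
  Gamma_p phi = r_p,   with   (Gamma_p)_{ij} = gamma(|i - j|),
                       (r_p)_i = gamma(i),   i,j = 1..p.
Substitute the sample gammas (Toeplitz matrix and right-hand side of size 1):
  Gamma_p = [[3.1983]]
  r_p     = [0.7964]
With p = 1 this is the single equation gamma(0) phi_1 = gamma(1):
  phi_hat_1 = gamma(1) / gamma(0) = 0.7964 / 3.1983 = 0.2490.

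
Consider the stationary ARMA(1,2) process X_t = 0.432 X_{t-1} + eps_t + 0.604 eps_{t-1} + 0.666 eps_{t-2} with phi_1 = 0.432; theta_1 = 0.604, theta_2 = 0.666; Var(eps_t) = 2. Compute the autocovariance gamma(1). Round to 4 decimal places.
\gamma(1) = 5.6965

Multiply the model equation by X_{t-k} and take expectations. With theta_0 = psi_0 = 1 and psi_j the MA(infinity) weights, this gives
  gamma(k) - sum_i phi_i gamma(k-i) = c_k,
  c_k = sigma^2 * sum_{j=k..q} theta_j psi_{j-k}   (c_k = 0 for k > q),
using gamma(-m) = gamma(m).
psi-weights needed (psi_j = theta_j + sum_i phi_i psi_{j-i}):
  psi_1 = theta_1 + phi_1 = 0.604 + (0.432) = 1.036
  psi_2 = theta_2 + phi_1 psi_1 = 0.666 + (0.432)(1.036) = 1.113552
Right-hand sides:
  c_0 = sigma^2 (1 + theta_1 psi_1 + theta_2 psi_2) = 2 * (1 + (0.604)(1.036) + (0.666)(1.113552)) = 2 * 2.36737 = 4.734739
  c_1 = sigma^2 (theta_1 + theta_2 psi_1) = 2 * (0.604 + (0.666)(1.036)) = 2.587952
  c_2 = sigma^2 theta_2 = 2 * (0.666) = 1.332
Equations for k = 0 and k = 1 (AR order 1):
  gamma(0) = phi_1 gamma(1) + c_0
  gamma(1) = phi_1 gamma(0) + c_1
Substituting the second into the first: gamma(0) (1 - phi_1^2) = c_0 + phi_1 c_1, so
  gamma(0) = (c_0 + phi_1 c_1) / (1 - phi_1^2) = (4.734739 + (0.432)(2.587952)) / (1 - (0.432)^2) = 5.852735 / 0.813376 = 7.195608.
  gamma(1) = phi_1 gamma(0) + c_1 = (0.432)(7.195608) + (2.587952) = 5.696454.
Therefore gamma(1) = 5.6965 (to 4 decimal places).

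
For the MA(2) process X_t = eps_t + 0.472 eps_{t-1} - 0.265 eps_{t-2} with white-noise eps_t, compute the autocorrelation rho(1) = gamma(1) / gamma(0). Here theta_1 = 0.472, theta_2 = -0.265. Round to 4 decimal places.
\rho(1) = 0.2683

For an MA(q) process with theta_0 = 1, the autocovariance is
  gamma(k) = sigma^2 * sum_{i=0..q-k} theta_i * theta_{i+k},
and rho(k) = gamma(k) / gamma(0). Sigma^2 cancels.
  numerator   = (1)*(0.472) + (0.472)*(-0.265) = 0.34692.
  denominator = (1)^2 + (0.472)^2 + (-0.265)^2 = 1.293009.
  rho(1) = 0.34692 / 1.293009 = 0.2683.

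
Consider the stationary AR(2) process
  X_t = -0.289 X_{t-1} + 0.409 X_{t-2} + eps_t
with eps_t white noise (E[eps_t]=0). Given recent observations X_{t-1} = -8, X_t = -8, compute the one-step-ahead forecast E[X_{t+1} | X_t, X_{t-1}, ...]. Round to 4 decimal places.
E[X_{t+1} \mid \mathcal F_t] = -0.9600

For an AR(p) model X_t = c + sum_i phi_i X_{t-i} + eps_t, the
one-step-ahead conditional mean is
  E[X_{t+1} | X_t, ...] = c + sum_i phi_i X_{t+1-i}.
Substitute known values:
  E[X_{t+1} | ...] = (-0.289) * (-8) + (0.409) * (-8)
                   = -0.9600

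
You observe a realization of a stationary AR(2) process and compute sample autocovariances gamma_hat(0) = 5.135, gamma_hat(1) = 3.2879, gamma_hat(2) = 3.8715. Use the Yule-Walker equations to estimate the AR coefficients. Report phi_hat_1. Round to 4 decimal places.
\hat\phi_{1} = 0.2670

The Yule-Walker equations for an AR(p) process read, in matrix form,
  Gamma_p phi = r_p,   with   (Gamma_p)_{ij} = gamma(|i - j|),
                       (r_p)_i = gamma(i),   i,j = 1..p.
Substitute the sample gammas (Toeplitz matrix and right-hand side of size 2):
  Gamma_p = [[5.135, 3.2879], [3.2879, 5.135]]
  r_p     = [3.2879, 3.8715]
Written out:
  5.135 phi_1 + 3.2879 phi_2 = 3.2879
  3.2879 phi_1 + 5.135 phi_2 = 3.8715
Solve by Cramer's rule:
  det = gamma(0)^2 - gamma(1)^2 = (5.135)^2 - (3.2879)^2 = 26.368225 - 10.81028641 = 15.55793859
  phi_hat_1 = [gamma(1) gamma(0) - gamma(1) gamma(2)] / det = [(3.2879)(5.135) - (3.2879)(3.8715)] / 15.55793859 = 4.15426165 / 15.55793859 = 0.267
  phi_hat_2 = [gamma(0) gamma(2) - gamma(1)^2] / det = [(5.135)(3.8715) - (3.2879)^2] / 15.55793859 = 9.06986609 / 15.55793859 = 0.583
So phi_hat = [0.2670, 0.5830].
Therefore phi_hat_1 = 0.2670.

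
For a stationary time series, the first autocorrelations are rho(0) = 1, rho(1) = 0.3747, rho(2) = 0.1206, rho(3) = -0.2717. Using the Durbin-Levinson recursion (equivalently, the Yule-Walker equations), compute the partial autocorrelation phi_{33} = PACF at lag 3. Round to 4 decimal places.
\phi_{33} = -0.3600

The PACF at lag k is phi_{kk}, the last component of the solution
to the Yule-Walker system G_k phi = r_k where
  (G_k)_{ij} = rho(|i - j|), (r_k)_i = rho(i), i,j = 1..k.
Equivalently, Durbin-Levinson gives phi_{kk} iteratively:
  phi_{11} = rho(1)
  phi_{kk} = [rho(k) - sum_{j=1..k-1} phi_{k-1,j} rho(k-j)]
            / [1 - sum_{j=1..k-1} phi_{k-1,j} rho(j)],
  phi_{k,j} = phi_{k-1,j} - phi_{kk} phi_{k-1,k-j},  j = 1..k-1.
Step k = 1:
  phi_11 = rho(1) = 0.3747.
Step k = 2:
  phi_22 = [rho(2) - phi_11 rho(1)] / [1 - phi_11 rho(1)] = [0.1206 - (0.3747)(0.3747)] / [1 - (0.3747)(0.3747)]
         = -0.01980009 / 0.85959991 = -0.023034.
  Update: phi_21 = phi_11 - phi_22 phi_11 = 0.3747 - (-0.023034)(0.3747) = 0.383331.
Step k = 3:
  phi_33 = [rho(3) - phi_21 rho(2) - phi_22 rho(1)] / [1 - phi_21 rho(1) - phi_22 rho(2)]
    numerator   = -0.2717 - (0.383331)(0.1206) - (-0.023034)(0.3747) = -0.30929883
    denominator = 1 - (0.383331)(0.3747) - (-0.023034)(0.1206) = 0.85914383
  phi_33 = -0.30929883 / 0.85914383 = -0.36.
Therefore phi_{33} = -0.3600.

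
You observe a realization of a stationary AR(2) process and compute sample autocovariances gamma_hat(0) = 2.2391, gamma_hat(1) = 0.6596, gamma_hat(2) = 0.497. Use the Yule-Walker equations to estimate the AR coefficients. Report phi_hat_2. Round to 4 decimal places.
\hat\phi_{2} = 0.1480

The Yule-Walker equations for an AR(p) process read, in matrix form,
  Gamma_p phi = r_p,   with   (Gamma_p)_{ij} = gamma(|i - j|),
                       (r_p)_i = gamma(i),   i,j = 1..p.
Substitute the sample gammas (Toeplitz matrix and right-hand side of size 2):
  Gamma_p = [[2.2391, 0.6596], [0.6596, 2.2391]]
  r_p     = [0.6596, 0.497]
Written out:
  2.2391 phi_1 + 0.6596 phi_2 = 0.6596
  0.6596 phi_1 + 2.2391 phi_2 = 0.497
Solve by Cramer's rule:
  det = gamma(0)^2 - gamma(1)^2 = (2.2391)^2 - (0.6596)^2 = 5.01356881 - 0.43507216 = 4.57849665
  phi_hat_1 = [gamma(1) gamma(0) - gamma(1) gamma(2)] / det = [(0.6596)(2.2391) - (0.6596)(0.497)] / 4.57849665 = 1.14908916 / 4.57849665 = 0.251
  phi_hat_2 = [gamma(0) gamma(2) - gamma(1)^2] / det = [(2.2391)(0.497) - (0.6596)^2] / 4.57849665 = 0.67776054 / 4.57849665 = 0.148
So phi_hat = [0.2510, 0.1480].
Therefore phi_hat_2 = 0.1480.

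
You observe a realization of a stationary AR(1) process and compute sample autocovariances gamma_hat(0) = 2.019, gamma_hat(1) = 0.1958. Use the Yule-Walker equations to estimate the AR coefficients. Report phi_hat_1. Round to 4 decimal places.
\hat\phi_{1} = 0.0970

The Yule-Walker equations for an AR(p) process read, in matrix form,
  Gamma_p phi = r_p,   with   (Gamma_p)_{ij} = gamma(|i - j|),
                       (r_p)_i = gamma(i),   i,j = 1..p.
Substitute the sample gammas (Toeplitz matrix and right-hand side of size 1):
  Gamma_p = [[2.019]]
  r_p     = [0.1958]
With p = 1 this is the single equation gamma(0) phi_1 = gamma(1):
  phi_hat_1 = gamma(1) / gamma(0) = 0.1958 / 2.019 = 0.0970.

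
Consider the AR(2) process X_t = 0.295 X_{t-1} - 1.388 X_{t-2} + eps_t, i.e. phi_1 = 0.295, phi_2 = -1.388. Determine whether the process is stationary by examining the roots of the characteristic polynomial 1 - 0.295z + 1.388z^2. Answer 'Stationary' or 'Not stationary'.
\text{Not stationary}

The AR(p) characteristic polynomial is P(z) = 1 - 0.295z + 1.388z^2.
Stationarity requires all roots to lie outside the unit circle, i.e. |z| > 1 for every root.
Set 1 + (-0.295) z + (1.388) z^2 = 0, i.e. a z^2 + b z + c = 0 with a = 1.388, b = -0.295, c = 1.
Discriminant D = b^2 - 4ac = (-0.295)^2 - 4*(1.388)*1 = 0.087025 - (5.552) = -5.464975.
D < 0, so the roots are the complex-conjugate pair z = (-b +/- i sqrt(-D)) / (2a) = 0.1063 +/- 0.8421i.
For a conjugate pair |z|^2 = z * conj(z) = (product of roots) = c/a = 1/(1.388) = 0.720461, so |z| = sqrt(0.720461) = 0.8488 for both roots.
Moduli of all roots: 0.8488, 0.8488.
All moduli strictly greater than 1? No.
Verdict: Not stationary.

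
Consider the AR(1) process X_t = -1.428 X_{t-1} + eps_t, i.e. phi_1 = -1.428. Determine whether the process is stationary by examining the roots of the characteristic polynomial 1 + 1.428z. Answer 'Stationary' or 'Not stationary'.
\text{Not stationary}

The AR(p) characteristic polynomial is P(z) = 1 + 1.428z.
Stationarity requires all roots to lie outside the unit circle, i.e. |z| > 1 for every root.
This is linear in z: 1 + (1.428) z = 0  =>  z = -1/(1.428) = -0.70028,  |z| = 0.70028.
Moduli of all roots: 0.7003.
All moduli strictly greater than 1? No.
Verdict: Not stationary.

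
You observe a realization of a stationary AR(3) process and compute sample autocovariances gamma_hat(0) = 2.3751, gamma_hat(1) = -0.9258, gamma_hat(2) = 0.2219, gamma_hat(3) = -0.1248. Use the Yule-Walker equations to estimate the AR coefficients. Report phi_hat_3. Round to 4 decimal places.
\hat\phi_{3} = -0.0480

The Yule-Walker equations for an AR(p) process read, in matrix form,
  Gamma_p phi = r_p,   with   (Gamma_p)_{ij} = gamma(|i - j|),
                       (r_p)_i = gamma(i),   i,j = 1..p.
Substitute the sample gammas (Toeplitz matrix and right-hand side of size 3):
  Gamma_p = [[2.3751, -0.9258, 0.2219], [-0.9258, 2.3751, -0.9258], [0.2219, -0.9258, 2.3751]]
  r_p     = [-0.9258, 0.2219, -0.1248]
Written out (R1..R3):
  (R1) 2.3751 phi_1 - 0.9258 phi_2 + 0.2219 phi_3 = -0.9258
  (R2) -0.9258 phi_1 + 2.3751 phi_2 - 0.9258 phi_3 = 0.2219
  (R3) 0.2219 phi_1 - 0.9258 phi_2 + 2.3751 phi_3 = -0.1248
Gaussian elimination:
  R2 <- R2 - (-0.9258/2.3751) R1 = R2 - (-0.389794) R1:  2.014229 phi_2 - 0.839305 phi_3 = -0.138971
  R3 <- R3 - (0.2219/2.3751) R1 = R3 - (0.093428) R1:  -0.839305 phi_2 + 2.354368 phi_3 = -0.038305
  R3 <- R3 - (-0.839305/2.014229) R2 = R3 - (-0.416688) R2:  2.00464 phi_3 = -0.096212
Back-substitution:
  phi_hat_3 = -0.096212 / 2.00464 = -0.047995
  phi_hat_2 = (-0.138971 - (-0.839305)(-0.047995)) / 2.014229 = -0.088994
  phi_hat_1 = (-0.9258 - (-0.9258)(-0.088994) - (0.2219)(-0.047995)) / 2.3751 = -0.419999
So phi_hat = [-0.4200, -0.0890, -0.0480].
Therefore phi_hat_3 = -0.0480.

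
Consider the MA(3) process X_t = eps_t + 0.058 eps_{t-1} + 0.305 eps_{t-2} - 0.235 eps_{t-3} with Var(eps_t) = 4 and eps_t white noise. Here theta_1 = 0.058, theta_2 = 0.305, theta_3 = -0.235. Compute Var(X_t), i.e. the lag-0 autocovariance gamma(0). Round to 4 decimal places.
\gamma(0) = 4.6065

For an MA(q) process X_t = eps_t + sum_i theta_i eps_{t-i} with
Var(eps_t) = sigma^2, the variance is
  gamma(0) = sigma^2 * (1 + sum_i theta_i^2).
  sum_i theta_i^2 = (0.058)^2 + (0.305)^2 + (-0.235)^2 = 0.003364 + 0.093025 + 0.055225 = 0.151614.
  gamma(0) = 4 * (1 + 0.151614) = 4 * 1.151614 = 4.606456, which rounds to 4.6065.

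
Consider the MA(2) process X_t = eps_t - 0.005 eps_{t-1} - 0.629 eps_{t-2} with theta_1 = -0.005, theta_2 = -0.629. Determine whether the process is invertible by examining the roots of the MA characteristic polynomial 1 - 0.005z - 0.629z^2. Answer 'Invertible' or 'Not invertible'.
\text{Invertible}

The MA(q) characteristic polynomial is P(z) = 1 - 0.005z - 0.629z^2.
Invertibility requires all roots to lie outside the unit circle, i.e. |z| > 1 for every root.
Set 1 + (-0.005) z + (-0.629) z^2 = 0, i.e. a z^2 + b z + c = 0 with a = -0.629, b = -0.005, c = 1.
Discriminant D = b^2 - 4ac = (-0.005)^2 - 4*(-0.629)*1 = 0.000025 - (-2.516) = 2.516025.
D >= 0, so the roots are real: z = (-b +/- sqrt(D)) / (2a) = (0.005 +/- 1.586198) / (-1.258).
  z_1 = (0.005 + 1.586198) / (-1.258) = -1.2649,   |z_1| = 1.2649.
  z_2 = (0.005 - 1.586198) / (-1.258) = 1.2569,   |z_2| = 1.2569.
Moduli of all roots: 1.2649, 1.2569.
All moduli strictly greater than 1? Yes.
Verdict: Invertible.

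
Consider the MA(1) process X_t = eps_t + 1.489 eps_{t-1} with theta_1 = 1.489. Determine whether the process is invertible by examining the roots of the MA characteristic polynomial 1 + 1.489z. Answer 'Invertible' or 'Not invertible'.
\text{Not invertible}

The MA(q) characteristic polynomial is P(z) = 1 + 1.489z.
Invertibility requires all roots to lie outside the unit circle, i.e. |z| > 1 for every root.
This is linear in z: 1 + (1.489) z = 0  =>  z = -1/(1.489) = -0.671592,  |z| = 0.671592.
Moduli of all roots: 0.6716.
All moduli strictly greater than 1? No.
Verdict: Not invertible.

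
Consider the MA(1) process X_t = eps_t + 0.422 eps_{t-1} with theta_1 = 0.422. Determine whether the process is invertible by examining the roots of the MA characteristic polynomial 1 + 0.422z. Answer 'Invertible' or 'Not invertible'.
\text{Invertible}

The MA(q) characteristic polynomial is P(z) = 1 + 0.422z.
Invertibility requires all roots to lie outside the unit circle, i.e. |z| > 1 for every root.
This is linear in z: 1 + (0.422) z = 0  =>  z = -1/(0.422) = -2.369668,  |z| = 2.369668.
Moduli of all roots: 2.3697.
All moduli strictly greater than 1? Yes.
Verdict: Invertible.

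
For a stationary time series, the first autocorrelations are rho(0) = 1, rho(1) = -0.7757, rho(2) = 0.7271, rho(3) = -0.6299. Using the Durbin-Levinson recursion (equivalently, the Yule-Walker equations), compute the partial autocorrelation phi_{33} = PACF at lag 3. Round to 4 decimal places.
\phi_{33} = 0.0021

The PACF at lag k is phi_{kk}, the last component of the solution
to the Yule-Walker system G_k phi = r_k where
  (G_k)_{ij} = rho(|i - j|), (r_k)_i = rho(i), i,j = 1..k.
Equivalently, Durbin-Levinson gives phi_{kk} iteratively:
  phi_{11} = rho(1)
  phi_{kk} = [rho(k) - sum_{j=1..k-1} phi_{k-1,j} rho(k-j)]
            / [1 - sum_{j=1..k-1} phi_{k-1,j} rho(j)],
  phi_{k,j} = phi_{k-1,j} - phi_{kk} phi_{k-1,k-j},  j = 1..k-1.
Step k = 1:
  phi_11 = rho(1) = -0.7757.
Step k = 2:
  phi_22 = [rho(2) - phi_11 rho(1)] / [1 - phi_11 rho(1)] = [0.7271 - (-0.7757)(-0.7757)] / [1 - (-0.7757)(-0.7757)]
         = 0.12538951 / 0.39828951 = 0.31482.
  Update: phi_21 = phi_11 - phi_22 phi_11 = -0.7757 - (0.31482)(-0.7757) = -0.531494.
Step k = 3:
  phi_33 = [rho(3) - phi_21 rho(2) - phi_22 rho(1)] / [1 - phi_21 rho(1) - phi_22 rho(2)]
    numerator   = -0.6299 - (-0.531494)(0.7271) - (0.31482)(-0.7757) = 0.00075526
    denominator = 1 - (-0.531494)(-0.7757) - (0.31482)(0.7271) = 0.35881438
  phi_33 = 0.00075526 / 0.35881438 = 0.0021.
Therefore phi_{33} = 0.0021.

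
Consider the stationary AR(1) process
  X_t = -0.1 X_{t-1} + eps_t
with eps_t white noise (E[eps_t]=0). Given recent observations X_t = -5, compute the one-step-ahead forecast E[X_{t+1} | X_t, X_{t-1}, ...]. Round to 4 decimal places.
E[X_{t+1} \mid \mathcal F_t] = 0.5000

For an AR(p) model X_t = c + sum_i phi_i X_{t-i} + eps_t, the
one-step-ahead conditional mean is
  E[X_{t+1} | X_t, ...] = c + sum_i phi_i X_{t+1-i}.
Substitute known values:
  E[X_{t+1} | ...] = (-0.1) * (-5)
                   = 0.5000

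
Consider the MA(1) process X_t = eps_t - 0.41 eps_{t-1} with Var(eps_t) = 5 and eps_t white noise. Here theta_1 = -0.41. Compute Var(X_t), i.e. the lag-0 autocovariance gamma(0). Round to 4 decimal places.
\gamma(0) = 5.8405

For an MA(q) process X_t = eps_t + sum_i theta_i eps_{t-i} with
Var(eps_t) = sigma^2, the variance is
  gamma(0) = sigma^2 * (1 + sum_i theta_i^2).
  sum_i theta_i^2 = (-0.41)^2 = 0.1681.
  gamma(0) = 5 * (1 + 0.1681) = 5 * 1.1681 = 5.8405.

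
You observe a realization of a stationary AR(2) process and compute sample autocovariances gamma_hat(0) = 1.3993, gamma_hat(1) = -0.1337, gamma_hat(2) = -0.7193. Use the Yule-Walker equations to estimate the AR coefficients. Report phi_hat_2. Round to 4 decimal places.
\hat\phi_{2} = -0.5280

The Yule-Walker equations for an AR(p) process read, in matrix form,
  Gamma_p phi = r_p,   with   (Gamma_p)_{ij} = gamma(|i - j|),
                       (r_p)_i = gamma(i),   i,j = 1..p.
Substitute the sample gammas (Toeplitz matrix and right-hand side of size 2):
  Gamma_p = [[1.3993, -0.1337], [-0.1337, 1.3993]]
  r_p     = [-0.1337, -0.7193]
Written out:
  1.3993 phi_1 - 0.1337 phi_2 = -0.1337
  -0.1337 phi_1 + 1.3993 phi_2 = -0.7193
Solve by Cramer's rule:
  det = gamma(0)^2 - gamma(1)^2 = (1.3993)^2 - (-0.1337)^2 = 1.95804049 - 0.01787569 = 1.9401648
  phi_hat_1 = [gamma(1) gamma(0) - gamma(1) gamma(2)] / det = [(-0.1337)(1.3993) - (-0.1337)(-0.7193)] / 1.9401648 = -0.28325682 / 1.9401648 = -0.146
  phi_hat_2 = [gamma(0) gamma(2) - gamma(1)^2] / det = [(1.3993)(-0.7193) - (-0.1337)^2] / 1.9401648 = -1.02439218 / 1.9401648 = -0.528
So phi_hat = [-0.1460, -0.5280].
Therefore phi_hat_2 = -0.5280.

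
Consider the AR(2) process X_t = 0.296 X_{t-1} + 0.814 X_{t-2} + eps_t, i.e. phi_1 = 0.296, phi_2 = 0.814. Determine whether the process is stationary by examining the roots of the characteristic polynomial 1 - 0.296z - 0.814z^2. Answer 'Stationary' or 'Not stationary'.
\text{Not stationary}

The AR(p) characteristic polynomial is P(z) = 1 - 0.296z - 0.814z^2.
Stationarity requires all roots to lie outside the unit circle, i.e. |z| > 1 for every root.
Set 1 + (-0.296) z + (-0.814) z^2 = 0, i.e. a z^2 + b z + c = 0 with a = -0.814, b = -0.296, c = 1.
Discriminant D = b^2 - 4ac = (-0.296)^2 - 4*(-0.814)*1 = 0.087616 - (-3.256) = 3.343616.
D >= 0, so the roots are real: z = (-b +/- sqrt(D)) / (2a) = (0.296 +/- 1.828556) / (-1.628).
  z_1 = (0.296 + 1.828556) / (-1.628) = -1.305,   |z_1| = 1.305.
  z_2 = (0.296 - 1.828556) / (-1.628) = 0.9414,   |z_2| = 0.9414.
Moduli of all roots: 1.3050, 0.9414.
All moduli strictly greater than 1? No.
Verdict: Not stationary.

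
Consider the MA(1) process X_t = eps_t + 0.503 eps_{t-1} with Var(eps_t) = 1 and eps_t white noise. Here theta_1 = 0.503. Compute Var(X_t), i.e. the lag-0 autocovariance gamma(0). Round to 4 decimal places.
\gamma(0) = 1.2530

For an MA(q) process X_t = eps_t + sum_i theta_i eps_{t-i} with
Var(eps_t) = sigma^2, the variance is
  gamma(0) = sigma^2 * (1 + sum_i theta_i^2).
  sum_i theta_i^2 = (0.503)^2 = 0.253009.
  gamma(0) = 1 * (1 + 0.253009) = 1 * 1.253009 = 1.253009, which rounds to 1.2530.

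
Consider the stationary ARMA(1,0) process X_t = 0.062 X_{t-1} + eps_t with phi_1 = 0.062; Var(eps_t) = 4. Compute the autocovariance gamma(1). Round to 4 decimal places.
\gamma(1) = 0.2490

Multiply the model equation by X_{t-k} and take expectations. With theta_0 = psi_0 = 1 and psi_j the MA(infinity) weights, this gives
  gamma(k) - sum_i phi_i gamma(k-i) = c_k,
  c_k = sigma^2 * sum_{j=k..q} theta_j psi_{j-k}   (c_k = 0 for k > q),
using gamma(-m) = gamma(m).
Pure AR (q = 0): c_0 = sigma^2 = 4, c_k = 0 for k >= 1.
Equations for k = 0 and k = 1 (AR order 1):
  gamma(0) = phi_1 gamma(1) + c_0
  gamma(1) = phi_1 gamma(0) + c_1
Substituting the second into the first: gamma(0) (1 - phi_1^2) = c_0 + phi_1 c_1, so
  gamma(0) = c_0 / (1 - phi_1^2) = 4 / (1 - (0.062)^2) = 4 / 0.996156 = 4.015435.
  gamma(1) = phi_1 gamma(0) = (0.062)(4.015435) = 0.248957.
Therefore gamma(1) = 0.2490 (to 4 decimal places).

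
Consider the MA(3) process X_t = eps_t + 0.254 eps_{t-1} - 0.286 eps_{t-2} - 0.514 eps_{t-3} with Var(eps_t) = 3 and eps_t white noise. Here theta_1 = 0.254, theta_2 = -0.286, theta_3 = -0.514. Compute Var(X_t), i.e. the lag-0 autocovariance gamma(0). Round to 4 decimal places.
\gamma(0) = 4.2315

For an MA(q) process X_t = eps_t + sum_i theta_i eps_{t-i} with
Var(eps_t) = sigma^2, the variance is
  gamma(0) = sigma^2 * (1 + sum_i theta_i^2).
  sum_i theta_i^2 = (0.254)^2 + (-0.286)^2 + (-0.514)^2 = 0.064516 + 0.081796 + 0.264196 = 0.410508.
  gamma(0) = 3 * (1 + 0.410508) = 3 * 1.410508 = 4.231524, which rounds to 4.2315.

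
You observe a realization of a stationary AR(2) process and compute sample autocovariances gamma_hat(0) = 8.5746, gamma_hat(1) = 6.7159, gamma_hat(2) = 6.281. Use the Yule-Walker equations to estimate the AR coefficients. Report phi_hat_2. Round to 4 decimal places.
\hat\phi_{2} = 0.3080

The Yule-Walker equations for an AR(p) process read, in matrix form,
  Gamma_p phi = r_p,   with   (Gamma_p)_{ij} = gamma(|i - j|),
                       (r_p)_i = gamma(i),   i,j = 1..p.
Substitute the sample gammas (Toeplitz matrix and right-hand side of size 2):
  Gamma_p = [[8.5746, 6.7159], [6.7159, 8.5746]]
  r_p     = [6.7159, 6.281]
Written out:
  8.5746 phi_1 + 6.7159 phi_2 = 6.7159
  6.7159 phi_1 + 8.5746 phi_2 = 6.281
Solve by Cramer's rule:
  det = gamma(0)^2 - gamma(1)^2 = (8.5746)^2 - (6.7159)^2 = 73.52376516 - 45.10331281 = 28.42045235
  phi_hat_1 = [gamma(1) gamma(0) - gamma(1) gamma(2)] / det = [(6.7159)(8.5746) - (6.7159)(6.281)] / 28.42045235 = 15.40358824 / 28.42045235 = 0.542
  phi_hat_2 = [gamma(0) gamma(2) - gamma(1)^2] / det = [(8.5746)(6.281) - (6.7159)^2] / 28.42045235 = 8.75374979 / 28.42045235 = 0.308
So phi_hat = [0.5420, 0.3080].
Therefore phi_hat_2 = 0.3080.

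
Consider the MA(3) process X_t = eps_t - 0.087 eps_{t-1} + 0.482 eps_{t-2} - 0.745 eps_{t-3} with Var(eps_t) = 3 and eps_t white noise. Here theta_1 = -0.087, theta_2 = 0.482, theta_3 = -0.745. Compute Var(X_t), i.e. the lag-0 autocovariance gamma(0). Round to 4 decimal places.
\gamma(0) = 5.3848

For an MA(q) process X_t = eps_t + sum_i theta_i eps_{t-i} with
Var(eps_t) = sigma^2, the variance is
  gamma(0) = sigma^2 * (1 + sum_i theta_i^2).
  sum_i theta_i^2 = (-0.087)^2 + (0.482)^2 + (-0.745)^2 = 0.007569 + 0.232324 + 0.555025 = 0.794918.
  gamma(0) = 3 * (1 + 0.794918) = 3 * 1.794918 = 5.384754, which rounds to 5.3848.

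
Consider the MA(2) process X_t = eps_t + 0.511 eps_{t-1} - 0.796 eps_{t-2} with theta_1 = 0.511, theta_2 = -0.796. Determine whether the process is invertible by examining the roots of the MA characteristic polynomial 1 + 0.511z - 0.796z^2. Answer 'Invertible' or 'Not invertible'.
\text{Not invertible}

The MA(q) characteristic polynomial is P(z) = 1 + 0.511z - 0.796z^2.
Invertibility requires all roots to lie outside the unit circle, i.e. |z| > 1 for every root.
Set 1 + (0.511) z + (-0.796) z^2 = 0, i.e. a z^2 + b z + c = 0 with a = -0.796, b = 0.511, c = 1.
Discriminant D = b^2 - 4ac = (0.511)^2 - 4*(-0.796)*1 = 0.261121 - (-3.184) = 3.445121.
D >= 0, so the roots are real: z = (-b +/- sqrt(D)) / (2a) = (-0.511 +/- 1.856104) / (-1.592).
  z_1 = (-0.511 + 1.856104) / (-1.592) = -0.8449,   |z_1| = 0.8449.
  z_2 = (-0.511 - 1.856104) / (-1.592) = 1.4869,   |z_2| = 1.4869.
Moduli of all roots: 0.8449, 1.4869.
All moduli strictly greater than 1? No.
Verdict: Not invertible.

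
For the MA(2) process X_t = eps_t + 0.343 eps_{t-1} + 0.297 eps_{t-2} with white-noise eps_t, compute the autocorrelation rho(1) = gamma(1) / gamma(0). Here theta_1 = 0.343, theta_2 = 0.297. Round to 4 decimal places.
\rho(1) = 0.3689

For an MA(q) process with theta_0 = 1, the autocovariance is
  gamma(k) = sigma^2 * sum_{i=0..q-k} theta_i * theta_{i+k},
and rho(k) = gamma(k) / gamma(0). Sigma^2 cancels.
  numerator   = (1)*(0.343) + (0.343)*(0.297) = 0.444871.
  denominator = (1)^2 + (0.343)^2 + (0.297)^2 = 1.205858.
  rho(1) = 0.444871 / 1.205858 = 0.3689.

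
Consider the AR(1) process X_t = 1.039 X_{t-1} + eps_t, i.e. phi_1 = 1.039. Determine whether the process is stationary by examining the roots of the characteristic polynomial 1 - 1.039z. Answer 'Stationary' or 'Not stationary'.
\text{Not stationary}

The AR(p) characteristic polynomial is P(z) = 1 - 1.039z.
Stationarity requires all roots to lie outside the unit circle, i.e. |z| > 1 for every root.
This is linear in z: 1 + (-1.039) z = 0  =>  z = -1/(-1.039) = 0.962464,  |z| = 0.962464.
Moduli of all roots: 0.9625.
All moduli strictly greater than 1? No.
Verdict: Not stationary.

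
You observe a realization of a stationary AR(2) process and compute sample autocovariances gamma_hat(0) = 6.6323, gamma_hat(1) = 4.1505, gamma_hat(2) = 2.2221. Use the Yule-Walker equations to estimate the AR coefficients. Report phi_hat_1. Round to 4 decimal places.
\hat\phi_{1} = 0.6840

The Yule-Walker equations for an AR(p) process read, in matrix form,
  Gamma_p phi = r_p,   with   (Gamma_p)_{ij} = gamma(|i - j|),
                       (r_p)_i = gamma(i),   i,j = 1..p.
Substitute the sample gammas (Toeplitz matrix and right-hand side of size 2):
  Gamma_p = [[6.6323, 4.1505], [4.1505, 6.6323]]
  r_p     = [4.1505, 2.2221]
Written out:
  6.6323 phi_1 + 4.1505 phi_2 = 4.1505
  4.1505 phi_1 + 6.6323 phi_2 = 2.2221
Solve by Cramer's rule:
  det = gamma(0)^2 - gamma(1)^2 = (6.6323)^2 - (4.1505)^2 = 43.98740329 - 17.22665025 = 26.76075304
  phi_hat_1 = [gamma(1) gamma(0) - gamma(1) gamma(2)] / det = [(4.1505)(6.6323) - (4.1505)(2.2221)] / 26.76075304 = 18.3045351 / 26.76075304 = 0.684
  phi_hat_2 = [gamma(0) gamma(2) - gamma(1)^2] / det = [(6.6323)(2.2221) - (4.1505)^2] / 26.76075304 = -2.48901642 / 26.76075304 = -0.093
So phi_hat = [0.6840, -0.0930].
Therefore phi_hat_1 = 0.6840.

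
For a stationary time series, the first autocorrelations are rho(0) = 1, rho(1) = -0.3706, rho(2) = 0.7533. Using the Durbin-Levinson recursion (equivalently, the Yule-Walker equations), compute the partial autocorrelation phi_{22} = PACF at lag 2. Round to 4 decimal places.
\phi_{22} = 0.7140

The PACF at lag k is phi_{kk}, the last component of the solution
to the Yule-Walker system G_k phi = r_k where
  (G_k)_{ij} = rho(|i - j|), (r_k)_i = rho(i), i,j = 1..k.
Equivalently, Durbin-Levinson gives phi_{kk} iteratively:
  phi_{11} = rho(1)
  phi_{kk} = [rho(k) - sum_{j=1..k-1} phi_{k-1,j} rho(k-j)]
            / [1 - sum_{j=1..k-1} phi_{k-1,j} rho(j)],
  phi_{k,j} = phi_{k-1,j} - phi_{kk} phi_{k-1,k-j},  j = 1..k-1.
Step k = 1:
  phi_11 = rho(1) = -0.3706.
Step k = 2:
  phi_22 = [rho(2) - phi_11 rho(1)] / [1 - phi_11 rho(1)] = [0.7533 - (-0.3706)(-0.3706)] / [1 - (-0.3706)(-0.3706)]
         = 0.61595564 / 0.86265564 = 0.714.
Therefore phi_{22} = 0.7140.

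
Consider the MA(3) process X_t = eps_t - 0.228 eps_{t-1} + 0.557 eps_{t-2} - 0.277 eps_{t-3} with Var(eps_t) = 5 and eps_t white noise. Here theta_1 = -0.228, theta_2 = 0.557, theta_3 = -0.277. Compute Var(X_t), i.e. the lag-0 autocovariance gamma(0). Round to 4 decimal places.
\gamma(0) = 7.1948

For an MA(q) process X_t = eps_t + sum_i theta_i eps_{t-i} with
Var(eps_t) = sigma^2, the variance is
  gamma(0) = sigma^2 * (1 + sum_i theta_i^2).
  sum_i theta_i^2 = (-0.228)^2 + (0.557)^2 + (-0.277)^2 = 0.051984 + 0.310249 + 0.076729 = 0.438962.
  gamma(0) = 5 * (1 + 0.438962) = 5 * 1.438962 = 7.19481, which rounds to 7.1948.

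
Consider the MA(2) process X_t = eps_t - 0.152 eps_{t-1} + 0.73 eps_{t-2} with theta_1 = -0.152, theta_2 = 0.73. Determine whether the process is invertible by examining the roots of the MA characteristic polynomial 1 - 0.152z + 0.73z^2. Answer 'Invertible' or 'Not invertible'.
\text{Invertible}

The MA(q) characteristic polynomial is P(z) = 1 - 0.152z + 0.73z^2.
Invertibility requires all roots to lie outside the unit circle, i.e. |z| > 1 for every root.
Set 1 + (-0.152) z + (0.73) z^2 = 0, i.e. a z^2 + b z + c = 0 with a = 0.73, b = -0.152, c = 1.
Discriminant D = b^2 - 4ac = (-0.152)^2 - 4*(0.73)*1 = 0.023104 - (2.92) = -2.896896.
D < 0, so the roots are the complex-conjugate pair z = (-b +/- i sqrt(-D)) / (2a) = 0.1041 +/- 1.1658i.
For a conjugate pair |z|^2 = z * conj(z) = (product of roots) = c/a = 1/(0.73) = 1.369863, so |z| = sqrt(1.369863) = 1.1704 for both roots.
Moduli of all roots: 1.1704, 1.1704.
All moduli strictly greater than 1? Yes.
Verdict: Invertible.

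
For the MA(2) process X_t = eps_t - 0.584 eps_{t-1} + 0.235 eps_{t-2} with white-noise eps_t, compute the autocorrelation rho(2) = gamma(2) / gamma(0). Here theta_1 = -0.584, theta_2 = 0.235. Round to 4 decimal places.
\rho(2) = 0.1683

For an MA(q) process with theta_0 = 1, the autocovariance is
  gamma(k) = sigma^2 * sum_{i=0..q-k} theta_i * theta_{i+k},
and rho(k) = gamma(k) / gamma(0). Sigma^2 cancels.
  numerator   = (1)*(0.235) = 0.235.
  denominator = (1)^2 + (-0.584)^2 + (0.235)^2 = 1.396281.
  rho(2) = 0.235 / 1.396281 = 0.1683.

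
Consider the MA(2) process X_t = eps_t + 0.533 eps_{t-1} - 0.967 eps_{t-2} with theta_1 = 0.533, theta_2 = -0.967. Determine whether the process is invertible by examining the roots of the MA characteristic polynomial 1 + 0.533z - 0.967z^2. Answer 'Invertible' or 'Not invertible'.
\text{Not invertible}

The MA(q) characteristic polynomial is P(z) = 1 + 0.533z - 0.967z^2.
Invertibility requires all roots to lie outside the unit circle, i.e. |z| > 1 for every root.
Set 1 + (0.533) z + (-0.967) z^2 = 0, i.e. a z^2 + b z + c = 0 with a = -0.967, b = 0.533, c = 1.
Discriminant D = b^2 - 4ac = (0.533)^2 - 4*(-0.967)*1 = 0.284089 - (-3.868) = 4.152089.
D >= 0, so the roots are real: z = (-b +/- sqrt(D)) / (2a) = (-0.533 +/- 2.037668) / (-1.934).
  z_1 = (-0.533 + 2.037668) / (-1.934) = -0.778,   |z_1| = 0.778.
  z_2 = (-0.533 - 2.037668) / (-1.934) = 1.3292,   |z_2| = 1.3292.
Moduli of all roots: 0.7780, 1.3292.
All moduli strictly greater than 1? No.
Verdict: Not invertible.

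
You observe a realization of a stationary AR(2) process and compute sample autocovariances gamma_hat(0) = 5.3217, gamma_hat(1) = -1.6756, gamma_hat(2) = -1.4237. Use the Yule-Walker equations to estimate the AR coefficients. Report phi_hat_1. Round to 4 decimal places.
\hat\phi_{1} = -0.4430

The Yule-Walker equations for an AR(p) process read, in matrix form,
  Gamma_p phi = r_p,   with   (Gamma_p)_{ij} = gamma(|i - j|),
                       (r_p)_i = gamma(i),   i,j = 1..p.
Substitute the sample gammas (Toeplitz matrix and right-hand side of size 2):
  Gamma_p = [[5.3217, -1.6756], [-1.6756, 5.3217]]
  r_p     = [-1.6756, -1.4237]
Written out:
  5.3217 phi_1 - 1.6756 phi_2 = -1.6756
  -1.6756 phi_1 + 5.3217 phi_2 = -1.4237
Solve by Cramer's rule:
  det = gamma(0)^2 - gamma(1)^2 = (5.3217)^2 - (-1.6756)^2 = 28.32049089 - 2.80763536 = 25.51285553
  phi_hat_1 = [gamma(1) gamma(0) - gamma(1) gamma(2)] / det = [(-1.6756)(5.3217) - (-1.6756)(-1.4237)] / 25.51285553 = -11.30259224 / 25.51285553 = -0.443
  phi_hat_2 = [gamma(0) gamma(2) - gamma(1)^2] / det = [(5.3217)(-1.4237) - (-1.6756)^2] / 25.51285553 = -10.38413965 / 25.51285553 = -0.407
So phi_hat = [-0.4430, -0.4070].
Therefore phi_hat_1 = -0.4430.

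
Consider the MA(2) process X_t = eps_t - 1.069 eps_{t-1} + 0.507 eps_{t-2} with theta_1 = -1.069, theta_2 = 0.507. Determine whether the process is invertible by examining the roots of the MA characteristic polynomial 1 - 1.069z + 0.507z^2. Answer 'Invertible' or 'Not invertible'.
\text{Invertible}

The MA(q) characteristic polynomial is P(z) = 1 - 1.069z + 0.507z^2.
Invertibility requires all roots to lie outside the unit circle, i.e. |z| > 1 for every root.
Set 1 + (-1.069) z + (0.507) z^2 = 0, i.e. a z^2 + b z + c = 0 with a = 0.507, b = -1.069, c = 1.
Discriminant D = b^2 - 4ac = (-1.069)^2 - 4*(0.507)*1 = 1.142761 - (2.028) = -0.885239.
D < 0, so the roots are the complex-conjugate pair z = (-b +/- i sqrt(-D)) / (2a) = 1.0542 +/- 0.9279i.
For a conjugate pair |z|^2 = z * conj(z) = (product of roots) = c/a = 1/(0.507) = 1.972387, so |z| = sqrt(1.972387) = 1.4044 for both roots.
Moduli of all roots: 1.4044, 1.4044.
All moduli strictly greater than 1? Yes.
Verdict: Invertible.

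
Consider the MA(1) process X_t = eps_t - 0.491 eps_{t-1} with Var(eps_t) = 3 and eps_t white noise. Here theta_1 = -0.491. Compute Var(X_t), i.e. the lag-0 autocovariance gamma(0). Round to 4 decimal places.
\gamma(0) = 3.7232

For an MA(q) process X_t = eps_t + sum_i theta_i eps_{t-i} with
Var(eps_t) = sigma^2, the variance is
  gamma(0) = sigma^2 * (1 + sum_i theta_i^2).
  sum_i theta_i^2 = (-0.491)^2 = 0.241081.
  gamma(0) = 3 * (1 + 0.241081) = 3 * 1.241081 = 3.723243, which rounds to 3.7232.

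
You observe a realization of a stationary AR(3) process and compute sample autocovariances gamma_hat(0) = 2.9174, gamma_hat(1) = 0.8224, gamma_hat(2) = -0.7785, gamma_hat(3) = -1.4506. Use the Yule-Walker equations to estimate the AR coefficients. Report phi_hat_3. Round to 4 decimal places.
\hat\phi_{3} = -0.3640

The Yule-Walker equations for an AR(p) process read, in matrix form,
  Gamma_p phi = r_p,   with   (Gamma_p)_{ij} = gamma(|i - j|),
                       (r_p)_i = gamma(i),   i,j = 1..p.
Substitute the sample gammas (Toeplitz matrix and right-hand side of size 3):
  Gamma_p = [[2.9174, 0.8224, -0.7785], [0.8224, 2.9174, 0.8224], [-0.7785, 0.8224, 2.9174]]
  r_p     = [0.8224, -0.7785, -1.4506]
Written out (R1..R3):
  (R1) 2.9174 phi_1 + 0.8224 phi_2 - 0.7785 phi_3 = 0.8224
  (R2) 0.8224 phi_1 + 2.9174 phi_2 + 0.8224 phi_3 = -0.7785
  (R3) -0.7785 phi_1 + 0.8224 phi_2 + 2.9174 phi_3 = -1.4506
Gaussian elimination:
  R2 <- R2 - (0.8224/2.9174) R1 = R2 - (0.281895) R1:  2.68557 phi_2 + 1.041855 phi_3 = -1.01033
  R3 <- R3 - (-0.7785/2.9174) R1 = R3 - (-0.266847) R1:  1.041855 phi_2 + 2.709659 phi_3 = -1.231145
  R3 <- R3 - (1.041855/2.68557) R2 = R3 - (0.387946) R2:  2.305476 phi_3 = -0.839192
Back-substitution:
  phi_hat_3 = -0.839192 / 2.305476 = -0.363999
  phi_hat_2 = (-1.01033 - (1.041855)(-0.363999)) / 2.68557 = -0.234995
  phi_hat_1 = (0.8224 - (0.8224)(-0.234995) - (-0.7785)(-0.363999)) / 2.9174 = 0.251007
So phi_hat = [0.2510, -0.2350, -0.3640].
Therefore phi_hat_3 = -0.3640.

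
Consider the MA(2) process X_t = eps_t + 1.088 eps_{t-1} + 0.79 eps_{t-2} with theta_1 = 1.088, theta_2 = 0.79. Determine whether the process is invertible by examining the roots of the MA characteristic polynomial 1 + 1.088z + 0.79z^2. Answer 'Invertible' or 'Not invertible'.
\text{Invertible}

The MA(q) characteristic polynomial is P(z) = 1 + 1.088z + 0.79z^2.
Invertibility requires all roots to lie outside the unit circle, i.e. |z| > 1 for every root.
Set 1 + (1.088) z + (0.79) z^2 = 0, i.e. a z^2 + b z + c = 0 with a = 0.79, b = 1.088, c = 1.
Discriminant D = b^2 - 4ac = (1.088)^2 - 4*(0.79)*1 = 1.183744 - (3.16) = -1.976256.
D < 0, so the roots are the complex-conjugate pair z = (-b +/- i sqrt(-D)) / (2a) = -0.6886 +/- 0.8897i.
For a conjugate pair |z|^2 = z * conj(z) = (product of roots) = c/a = 1/(0.79) = 1.265823, so |z| = sqrt(1.265823) = 1.1251 for both roots.
Moduli of all roots: 1.1251, 1.1251.
All moduli strictly greater than 1? Yes.
Verdict: Invertible.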